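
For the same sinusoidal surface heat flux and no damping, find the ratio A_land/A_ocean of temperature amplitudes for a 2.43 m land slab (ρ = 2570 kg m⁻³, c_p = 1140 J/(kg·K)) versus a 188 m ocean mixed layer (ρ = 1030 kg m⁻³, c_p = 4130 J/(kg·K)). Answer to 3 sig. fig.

C_ocean = 1030 × 4130 × 188 = 8.00×10^8 J/(m²·K).
C_land = 2570 × 1140 × 2.43 = 7.12×10^6 J/(m²·K).
Undamped amplitude ∝ 1/C, so A_land/A_ocean = C_ocean/C_land = 112.

112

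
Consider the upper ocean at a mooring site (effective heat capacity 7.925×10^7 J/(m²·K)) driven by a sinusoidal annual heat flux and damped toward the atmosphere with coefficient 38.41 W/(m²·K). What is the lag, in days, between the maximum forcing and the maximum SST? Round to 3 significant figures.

Areal heat capacity C = 7.925×10^7 J/(m²·K) (given).
ω = 2π / 3.15×10^7 s = 1.99×10^-7 s⁻¹.
Phase lag φ = arctan(Cω/λ) = arctan(15.8/38.41) = 0.390 rad.
Time lag = φ / ω = 0.390 / 1.99×10^-7 = 1.96×10^6 s = 22.7 days.

22.7 days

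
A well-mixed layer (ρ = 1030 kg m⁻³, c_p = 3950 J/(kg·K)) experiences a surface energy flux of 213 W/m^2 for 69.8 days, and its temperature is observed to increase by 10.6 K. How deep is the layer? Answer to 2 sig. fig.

Heat input Q = F Δt = 213 × 6.03×10^6 s = 1.28×10^9 J/m².
Required areal heat capacity C = Q / ΔT = 1.21×10^8 J/(m²·K).
Depth D = C / (ρ c_p) = 1.21×10^8 / (1030 × 3950) = 29.8 m.

30 m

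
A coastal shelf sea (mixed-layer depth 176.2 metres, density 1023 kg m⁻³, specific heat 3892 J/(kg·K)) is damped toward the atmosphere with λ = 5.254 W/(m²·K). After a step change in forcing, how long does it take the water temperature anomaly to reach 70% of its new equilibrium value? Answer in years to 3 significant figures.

Areal heat capacity C = ρ c_p D = 1023 × 3892 × 176.2 = 7.02×10^8 J/(m^2 K).
τ = C / λ = 7.02×10^8 / 5.254 = 1.34×10^8 s.
Fraction reached: 1 − e^(−t/τ) = 0.70 ⇒ t = −τ ln(1 − 0.70) = τ × 1.20.
t = 1.61×10^8 s = 5.09 years.

5.09 years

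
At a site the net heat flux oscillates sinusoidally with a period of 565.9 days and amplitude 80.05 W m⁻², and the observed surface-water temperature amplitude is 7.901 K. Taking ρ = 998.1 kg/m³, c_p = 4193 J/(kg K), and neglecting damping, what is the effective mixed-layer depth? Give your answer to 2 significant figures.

19 m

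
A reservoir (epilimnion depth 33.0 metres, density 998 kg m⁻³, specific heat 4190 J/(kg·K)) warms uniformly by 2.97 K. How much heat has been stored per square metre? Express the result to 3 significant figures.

Areal heat capacity C = ρ c_p D = 998 × 4190 × 33.0 = 1.38×10^8 J/(m^2 K).
ΔQ = C ΔT = 1.38×10^8 × 2.97 = 4.10×10^8 J/m².

4.10×10^8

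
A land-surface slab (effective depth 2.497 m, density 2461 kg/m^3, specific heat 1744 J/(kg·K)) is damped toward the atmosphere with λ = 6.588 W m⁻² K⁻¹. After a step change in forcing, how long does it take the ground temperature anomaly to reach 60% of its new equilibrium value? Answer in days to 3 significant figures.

17.3 days

Areal heat capacity C = ρ c_p D = 2461 × 1744 × 2.497 = 1.07×10^7 J/(m^2 K).
τ = C / λ = 1.07×10^7 / 6.588 = 1.63×10^6 s.
Fraction reached: 1 − e^(−t/τ) = 0.60 ⇒ t = −τ ln(1 − 0.60) = τ × 0.916.
t = 1.49×10^6 s = 17.3 days.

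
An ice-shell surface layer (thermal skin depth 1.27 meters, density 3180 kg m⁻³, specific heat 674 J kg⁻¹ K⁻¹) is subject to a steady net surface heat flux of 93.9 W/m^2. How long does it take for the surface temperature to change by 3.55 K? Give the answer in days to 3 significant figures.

Areal heat capacity C = ρ c_p D = 3180 × 674 × 1.27 = 2.72×10^6 J/(m²·K).
Time required: Δt = C ΔT / F = 2.72×10^6 × 3.55 / 93.9 = 1.03×10^5 s.
In days: 1.03×10^5 s / (86400 s/day) = 1.19 days.

1.19 days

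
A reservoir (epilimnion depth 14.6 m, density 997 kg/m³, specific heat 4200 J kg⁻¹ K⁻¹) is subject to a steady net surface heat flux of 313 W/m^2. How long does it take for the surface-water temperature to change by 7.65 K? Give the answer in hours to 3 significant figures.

415 hours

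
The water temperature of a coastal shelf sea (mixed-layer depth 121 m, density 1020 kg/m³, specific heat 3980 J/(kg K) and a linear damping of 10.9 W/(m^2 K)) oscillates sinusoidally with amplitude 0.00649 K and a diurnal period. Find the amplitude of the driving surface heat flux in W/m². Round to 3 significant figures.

Areal heat capacity C = ρ c_p D = 1020 × 3980 × 121 = 4.91×10^8 J/(m²·K).
ω = 2π / 86400 s = 7.27×10^-5 s⁻¹.
√((Cω)² + λ²) = √((35700)² + 10.9²) = 35700 W/(m²·K).
F₀ = A × √((Cω)²+λ²) = 0.00649 × 35700 = 232 W/m².

232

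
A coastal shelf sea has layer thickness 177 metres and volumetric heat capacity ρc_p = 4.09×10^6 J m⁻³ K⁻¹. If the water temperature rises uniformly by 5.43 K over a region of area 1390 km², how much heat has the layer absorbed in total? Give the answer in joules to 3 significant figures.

5.46×10^18 J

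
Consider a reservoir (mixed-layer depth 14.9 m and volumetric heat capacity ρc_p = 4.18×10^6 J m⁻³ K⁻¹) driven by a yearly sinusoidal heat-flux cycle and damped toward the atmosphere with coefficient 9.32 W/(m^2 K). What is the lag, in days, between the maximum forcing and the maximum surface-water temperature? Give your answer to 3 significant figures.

Areal heat capacity C = ρc_p × D = 4.18×10^6 × 14.9 = 6.23×10^7 J/(m²·K).
ω = 2π / 3.15×10^7 s = 1.99×10^-7 s⁻¹.
Phase lag φ = arctan(Cω/λ) = arctan(12.4/9.32) = 0.927 rad.
Time lag = φ / ω = 0.927 / 1.99×10^-7 = 4.65×10^6 s = 53.8 days.

53.8 days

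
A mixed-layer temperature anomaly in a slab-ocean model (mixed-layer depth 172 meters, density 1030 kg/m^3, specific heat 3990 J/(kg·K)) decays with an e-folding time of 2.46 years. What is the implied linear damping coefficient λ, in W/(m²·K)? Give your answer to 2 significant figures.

9.1

Areal heat capacity C = ρ c_p D = 1030 × 3990 × 172 = 7.07×10^8 J m⁻² K⁻¹.
τ = 2.46 years = 7.76×10^7 s.
λ = C / τ = 7.07×10^8 / 7.76×10^7 = 9.11 W/(m²·K).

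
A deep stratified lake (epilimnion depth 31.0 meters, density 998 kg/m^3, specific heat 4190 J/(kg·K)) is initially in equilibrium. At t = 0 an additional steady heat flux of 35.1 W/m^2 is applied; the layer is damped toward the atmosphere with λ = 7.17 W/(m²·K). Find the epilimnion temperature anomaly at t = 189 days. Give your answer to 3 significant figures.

2.91 K

Areal heat capacity C = ρ c_p D = 998 × 4190 × 31.0 = 1.30×10^8 J/(m^2 K).
τ = C / λ = 1.30×10^8 / 7.17 = 1.81×10^7 s.
Equilibrium anomaly ΔT_eq = F / λ = 35.1 / 7.17 = 4.90 K.
t = 189 days = 1.63×10^7 s, so t/τ = 0.903.
ΔT(t) = ΔT_eq (1 − e^(−t/τ)) = 4.90 × (1 − e^−0.903) = 2.91 K.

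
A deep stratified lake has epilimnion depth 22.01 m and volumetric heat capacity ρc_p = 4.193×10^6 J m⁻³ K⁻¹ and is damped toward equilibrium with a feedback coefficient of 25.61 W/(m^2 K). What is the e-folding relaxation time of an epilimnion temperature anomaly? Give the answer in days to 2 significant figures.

42 days

Areal heat capacity C = ρc_p × D = 4.193×10^6 × 22.01 = 9.23×10^7 J/(m^2 K).
Relaxation time τ = C / λ = 9.23×10^7 / 25.61 = 3.60×10^6 s.
In days: 3.60×10^6 s / (86400 s/day) = 41.7 days.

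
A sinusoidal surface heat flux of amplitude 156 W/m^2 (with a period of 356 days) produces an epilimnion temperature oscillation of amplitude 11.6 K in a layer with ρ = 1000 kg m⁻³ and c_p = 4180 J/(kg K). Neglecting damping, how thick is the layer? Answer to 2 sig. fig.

16 m

ω = 2π / 3.08×10^7 s = 2.04×10^-7 s⁻¹.
Required C = F₀ / (A ω) = 156 / (11.6 × 2.04×10^-7) = 6.58×10^7 J/(m²·K).
D = C / (ρ c_p) = 6.58×10^7 / (1000 × 4180) = 15.7 m.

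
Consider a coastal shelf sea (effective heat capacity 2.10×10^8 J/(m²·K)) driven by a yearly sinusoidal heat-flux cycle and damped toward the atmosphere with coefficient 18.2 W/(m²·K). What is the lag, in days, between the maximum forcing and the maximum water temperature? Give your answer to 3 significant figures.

Areal heat capacity C = 2.10×10^8 J/(m²·K) (given).
ω = 2π / 3.15×10^7 s = 1.99×10^-7 s⁻¹.
Phase lag φ = arctan(Cω/λ) = arctan(41.8/18.2) = 1.16 rad.
Time lag = φ / ω = 1.16 / 1.99×10^-7 = 5.82×10^6 s = 67.4 days.

67.4 days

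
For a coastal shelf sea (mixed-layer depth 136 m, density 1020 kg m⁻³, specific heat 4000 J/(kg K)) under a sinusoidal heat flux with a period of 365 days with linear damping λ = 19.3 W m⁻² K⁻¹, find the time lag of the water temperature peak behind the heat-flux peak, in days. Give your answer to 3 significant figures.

81.2 days

Areal heat capacity C = ρ c_p D = 1020 × 4000 × 136 = 5.55×10^8 J/(m^2 K).
ω = 2π / 3.15×10^7 s = 1.99×10^-7 s⁻¹.
Phase lag φ = arctan(Cω/λ) = arctan(111/19.3) = 1.40 rad.
Time lag = φ / ω = 1.40 / 1.99×10^-7 = 7.02×10^6 s = 81.2 days.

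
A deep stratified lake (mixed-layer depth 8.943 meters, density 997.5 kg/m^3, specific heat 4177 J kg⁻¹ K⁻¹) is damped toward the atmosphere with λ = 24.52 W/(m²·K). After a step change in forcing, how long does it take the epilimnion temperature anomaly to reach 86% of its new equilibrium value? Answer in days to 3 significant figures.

Areal heat capacity C = ρ c_p D = 997.5 × 4177 × 8.943 = 3.73×10^7 J/(m^2 K).
τ = C / λ = 3.73×10^7 / 24.52 = 1.52×10^6 s.
Fraction reached: 1 − e^(−t/τ) = 0.86 ⇒ t = −τ ln(1 − 0.86) = τ × 1.97.
t = 2.99×10^6 s = 34.6 days.

34.6 days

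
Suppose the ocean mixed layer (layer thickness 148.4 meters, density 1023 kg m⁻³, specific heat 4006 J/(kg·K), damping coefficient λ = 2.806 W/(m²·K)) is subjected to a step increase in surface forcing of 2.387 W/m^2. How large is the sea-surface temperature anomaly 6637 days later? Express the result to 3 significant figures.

Areal heat capacity C = ρ c_p D = 1023 × 4006 × 148.4 = 6.08×10^8 J/(m²·K).
τ = C / λ = 6.08×10^8 / 2.806 = 2.17×10^8 s.
Equilibrium anomaly ΔT_eq = F / λ = 2.387 / 2.806 = 0.851 K.
t = 6637 days = 5.73×10^8 s, so t/τ = 2.65.
ΔT(t) = ΔT_eq (1 − e^(−t/τ)) = 0.851 × (1 − e^−2.65) = 0.790 K.

0.790 K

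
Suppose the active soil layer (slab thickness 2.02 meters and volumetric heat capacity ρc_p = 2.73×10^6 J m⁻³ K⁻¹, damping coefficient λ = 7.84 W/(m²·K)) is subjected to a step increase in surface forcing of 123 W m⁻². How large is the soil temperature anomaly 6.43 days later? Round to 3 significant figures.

8.57 K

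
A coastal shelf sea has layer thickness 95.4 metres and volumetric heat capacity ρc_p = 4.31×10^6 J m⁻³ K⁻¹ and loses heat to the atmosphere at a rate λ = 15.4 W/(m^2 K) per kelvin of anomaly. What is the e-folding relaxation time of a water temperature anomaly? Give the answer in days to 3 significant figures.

309 days

Areal heat capacity C = ρc_p × D = 4.31×10^6 × 95.4 = 4.11×10^8 J/(m²·K).
Relaxation time τ = C / λ = 4.11×10^8 / 15.4 = 2.67×10^7 s.
In days: 2.67×10^7 s / (86400 s/day) = 309 days.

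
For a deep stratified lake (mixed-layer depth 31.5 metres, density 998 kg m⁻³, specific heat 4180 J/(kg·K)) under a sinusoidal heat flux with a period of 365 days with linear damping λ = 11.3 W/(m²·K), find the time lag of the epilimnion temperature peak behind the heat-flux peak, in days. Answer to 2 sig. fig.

68 days

Areal heat capacity C = ρ c_p D = 998 × 4180 × 31.5 = 1.31×10^8 J m⁻² K⁻¹.
ω = 2π / 3.15×10^7 s = 1.99×10^-7 s⁻¹.
Phase lag φ = arctan(Cω/λ) = arctan(26.2/11.3) = 1.16 rad.
Time lag = φ / ω = 1.16 / 1.99×10^-7 = 5.84×10^6 s = 67.6 days.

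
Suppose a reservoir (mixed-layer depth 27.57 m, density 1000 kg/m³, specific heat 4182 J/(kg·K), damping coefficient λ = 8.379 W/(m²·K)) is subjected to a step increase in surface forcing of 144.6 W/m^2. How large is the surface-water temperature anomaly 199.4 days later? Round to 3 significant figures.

Areal heat capacity C = ρ c_p D = 1000 × 4182 × 27.57 = 1.15×10^8 J/(m²·K).
τ = C / λ = 1.15×10^8 / 8.379 = 1.38×10^7 s.
Equilibrium anomaly ΔT_eq = F / λ = 144.6 / 8.379 = 17.3 K.
t = 199.4 days = 1.72×10^7 s, so t/τ = 1.25.
ΔT(t) = ΔT_eq (1 − e^(−t/τ)) = 17.3 × (1 − e^−1.25) = 12.3 K.

12.3 K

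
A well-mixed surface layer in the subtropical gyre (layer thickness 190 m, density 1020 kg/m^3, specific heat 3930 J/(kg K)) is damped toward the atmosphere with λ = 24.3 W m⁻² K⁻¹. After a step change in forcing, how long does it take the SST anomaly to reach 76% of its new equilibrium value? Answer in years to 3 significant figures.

1.42 years

Areal heat capacity C = ρ c_p D = 1020 × 3930 × 190 = 7.62×10^8 J/(m²·K).
τ = C / λ = 7.62×10^8 / 24.3 = 3.13×10^7 s.
Fraction reached: 1 − e^(−t/τ) = 0.76 ⇒ t = −τ ln(1 − 0.76) = τ × 1.43.
t = 4.47×10^7 s = 1.42 years.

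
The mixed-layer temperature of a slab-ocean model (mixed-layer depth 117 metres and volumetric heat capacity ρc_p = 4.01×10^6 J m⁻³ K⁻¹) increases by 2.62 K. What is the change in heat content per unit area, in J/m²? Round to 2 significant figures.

1.2×10^9

Areal heat capacity C = ρc_p × D = 4.01×10^6 × 117 = 4.69×10^8 J/(m^2 K).
ΔQ = C ΔT = 4.69×10^8 × 2.62 = 1.23×10^9 J/m².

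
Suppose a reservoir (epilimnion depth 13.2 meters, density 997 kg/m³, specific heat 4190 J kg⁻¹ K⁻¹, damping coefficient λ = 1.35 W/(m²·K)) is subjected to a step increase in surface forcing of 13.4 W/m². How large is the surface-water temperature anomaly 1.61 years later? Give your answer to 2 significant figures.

7.1 K

Areal heat capacity C = ρ c_p D = 997 × 4190 × 13.2 = 5.51×10^7 J/(m²·K).
τ = C / λ = 5.51×10^7 / 1.35 = 4.08×10^7 s.
Equilibrium anomaly ΔT_eq = F / λ = 13.4 / 1.35 = 9.93 K.
t = 1.61 years = 5.08×10^7 s, so t/τ = 1.24.
ΔT(t) = ΔT_eq (1 − e^(−t/τ)) = 9.93 × (1 − e^−1.24) = 7.06 K.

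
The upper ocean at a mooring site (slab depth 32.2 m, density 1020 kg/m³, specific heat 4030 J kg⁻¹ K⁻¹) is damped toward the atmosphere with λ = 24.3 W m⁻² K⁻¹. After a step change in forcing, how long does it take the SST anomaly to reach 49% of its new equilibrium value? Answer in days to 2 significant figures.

42 days

Areal heat capacity C = ρ c_p D = 1020 × 4030 × 32.2 = 1.32×10^8 J m⁻² K⁻¹.
τ = C / λ = 1.32×10^8 / 24.3 = 5.45×10^6 s.
Fraction reached: 1 − e^(−t/τ) = 0.49 ⇒ t = −τ ln(1 − 0.49) = τ × 0.673.
t = 3.67×10^6 s = 42.5 days.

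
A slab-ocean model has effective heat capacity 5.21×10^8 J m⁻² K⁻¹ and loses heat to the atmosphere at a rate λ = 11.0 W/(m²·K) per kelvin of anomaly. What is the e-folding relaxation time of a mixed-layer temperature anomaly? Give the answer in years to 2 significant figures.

Areal heat capacity C = 5.21×10^8 J m⁻² K⁻¹ (given).
Relaxation time τ = C / λ = 5.21×10^8 / 11.0 = 4.74×10^7 s.
In years: 4.74×10^7 s / (3.156×10^7 s/year) = 1.50 years.

1.5 years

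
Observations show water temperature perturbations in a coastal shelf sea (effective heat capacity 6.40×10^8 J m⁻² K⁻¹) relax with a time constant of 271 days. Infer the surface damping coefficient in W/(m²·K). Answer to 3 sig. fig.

27.3

Areal heat capacity C = 6.40×10^8 J m⁻² K⁻¹ (given).
τ = 271 days = 2.34×10^7 s.
λ = C / τ = 6.40×10^8 / 2.34×10^7 = 27.3 W/(m²·K).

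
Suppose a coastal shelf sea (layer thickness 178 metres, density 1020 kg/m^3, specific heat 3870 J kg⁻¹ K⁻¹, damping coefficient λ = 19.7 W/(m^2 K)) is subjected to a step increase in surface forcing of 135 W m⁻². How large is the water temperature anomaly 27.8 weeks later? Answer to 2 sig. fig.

2.6 K

Areal heat capacity C = ρ c_p D = 1020 × 3870 × 178 = 7.03×10^8 J/(m^2 K).
τ = C / λ = 7.03×10^8 / 19.7 = 3.57×10^7 s.
Equilibrium anomaly ΔT_eq = F / λ = 135 / 19.7 = 6.85 K.
t = 27.8 weeks = 1.68×10^7 s, so t/τ = 0.471.
ΔT(t) = ΔT_eq (1 − e^(−t/τ)) = 6.85 × (1 − e^−0.471) = 2.58 K.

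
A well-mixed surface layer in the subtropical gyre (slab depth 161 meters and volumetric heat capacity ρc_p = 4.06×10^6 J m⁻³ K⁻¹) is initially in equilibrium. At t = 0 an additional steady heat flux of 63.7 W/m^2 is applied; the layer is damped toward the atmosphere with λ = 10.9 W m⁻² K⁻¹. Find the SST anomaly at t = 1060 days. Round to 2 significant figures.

4.6 K

Areal heat capacity C = ρc_p × D = 4.06×10^6 × 161 = 6.54×10^8 J/(m^2 K).
τ = C / λ = 6.54×10^8 / 10.9 = 6.00×10^7 s.
Equilibrium anomaly ΔT_eq = F / λ = 63.7 / 10.9 = 5.84 K.
t = 1060 days = 9.16×10^7 s, so t/τ = 1.53.
ΔT(t) = ΔT_eq (1 − e^(−t/τ)) = 5.84 × (1 − e^−1.53) = 4.58 K.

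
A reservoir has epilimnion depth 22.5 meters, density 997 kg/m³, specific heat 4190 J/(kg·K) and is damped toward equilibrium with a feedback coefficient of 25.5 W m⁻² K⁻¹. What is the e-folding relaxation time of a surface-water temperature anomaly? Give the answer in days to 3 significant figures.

Areal heat capacity C = ρ c_p D = 997 × 4190 × 22.5 = 9.40×10^7 J/(m^2 K).
Relaxation time τ = C / λ = 9.40×10^7 / 25.5 = 3.69×10^6 s.
In days: 3.69×10^6 s / (86400 s/day) = 42.7 days.

42.7 days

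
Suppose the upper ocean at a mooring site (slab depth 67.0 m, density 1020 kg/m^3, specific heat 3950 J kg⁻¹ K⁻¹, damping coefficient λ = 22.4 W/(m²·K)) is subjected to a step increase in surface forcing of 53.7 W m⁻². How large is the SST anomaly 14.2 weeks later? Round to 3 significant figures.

1.22 K

Areal heat capacity C = ρ c_p D = 1020 × 3950 × 67.0 = 2.70×10^8 J/(m^2 K).
τ = C / λ = 2.70×10^8 / 22.4 = 1.21×10^7 s.
Equilibrium anomaly ΔT_eq = F / λ = 53.7 / 22.4 = 2.40 K.
t = 14.2 weeks = 8.59×10^6 s, so t/τ = 0.713.
ΔT(t) = ΔT_eq (1 − e^(−t/τ)) = 2.40 × (1 − e^−0.713) = 1.22 K.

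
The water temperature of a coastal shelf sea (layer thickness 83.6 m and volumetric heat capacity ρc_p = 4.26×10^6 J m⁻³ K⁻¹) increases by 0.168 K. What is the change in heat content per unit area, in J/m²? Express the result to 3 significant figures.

Areal heat capacity C = ρc_p × D = 4.26×10^6 × 83.6 = 3.56×10^8 J/(m²·K).
ΔQ = C ΔT = 3.56×10^8 × 0.168 = 5.98×10^7 J/m².

5.98×10^7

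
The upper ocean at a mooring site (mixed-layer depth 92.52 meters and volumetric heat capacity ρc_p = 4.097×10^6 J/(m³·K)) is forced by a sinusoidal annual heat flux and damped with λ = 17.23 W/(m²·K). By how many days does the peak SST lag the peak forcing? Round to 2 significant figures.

78 days

Areal heat capacity C = ρc_p × D = 4.097×10^6 × 92.52 = 3.79×10^8 J/(m^2 K).
ω = 2π / 3.15×10^7 s = 1.99×10^-7 s⁻¹.
Phase lag φ = arctan(Cω/λ) = arctan(75.5/17.23) = 1.35 rad.
Time lag = φ / ω = 1.35 / 1.99×10^-7 = 6.76×10^6 s = 78.2 days.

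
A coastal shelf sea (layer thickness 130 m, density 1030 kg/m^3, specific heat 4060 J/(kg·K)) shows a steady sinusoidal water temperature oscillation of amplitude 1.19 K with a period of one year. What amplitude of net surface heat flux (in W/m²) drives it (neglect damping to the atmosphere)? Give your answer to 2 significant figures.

130

Areal heat capacity C = ρ c_p D = 1030 × 4060 × 130 = 5.44×10^8 J/(m^2 K).
ω = 2π / 3.15×10^7 s = 1.99×10^-7 s⁻¹.
Cω = 5.44×10^8 × 1.99×10^-7 = 108 W/(m²·K).
F₀ = A × Cω = 1.19 × 108 = 129 W/m².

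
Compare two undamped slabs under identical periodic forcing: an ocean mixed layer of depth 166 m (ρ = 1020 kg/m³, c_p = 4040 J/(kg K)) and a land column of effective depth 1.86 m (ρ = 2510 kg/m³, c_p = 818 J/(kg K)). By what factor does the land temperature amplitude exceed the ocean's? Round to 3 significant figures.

179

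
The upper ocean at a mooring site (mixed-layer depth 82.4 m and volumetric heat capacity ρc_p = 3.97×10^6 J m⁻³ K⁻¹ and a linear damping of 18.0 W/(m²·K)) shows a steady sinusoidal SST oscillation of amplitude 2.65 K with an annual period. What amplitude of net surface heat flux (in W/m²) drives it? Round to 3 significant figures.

179

Areal heat capacity C = ρc_p × D = 3.97×10^6 × 82.4 = 3.27×10^8 J/(m²·K).
ω = 2π / 3.15×10^7 s = 1.99×10^-7 s⁻¹.
√((Cω)² + λ²) = √((65.2)² + 18.0²) = 67.6 W/(m²·K).
F₀ = A × √((Cω)²+λ²) = 2.65 × 67.6 = 179 W/m².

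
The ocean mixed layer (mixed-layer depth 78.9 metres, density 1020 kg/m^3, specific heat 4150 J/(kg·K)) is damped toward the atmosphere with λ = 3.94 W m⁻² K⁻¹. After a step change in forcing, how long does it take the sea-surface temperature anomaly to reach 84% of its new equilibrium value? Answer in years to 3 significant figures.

Areal heat capacity C = ρ c_p D = 1020 × 4150 × 78.9 = 3.34×10^8 J/(m^2 K).
τ = C / λ = 3.34×10^8 / 3.94 = 8.48×10^7 s.
Fraction reached: 1 − e^(−t/τ) = 0.84 ⇒ t = −τ ln(1 − 0.84) = τ × 1.83.
t = 1.55×10^8 s = 4.92 years.

4.92 years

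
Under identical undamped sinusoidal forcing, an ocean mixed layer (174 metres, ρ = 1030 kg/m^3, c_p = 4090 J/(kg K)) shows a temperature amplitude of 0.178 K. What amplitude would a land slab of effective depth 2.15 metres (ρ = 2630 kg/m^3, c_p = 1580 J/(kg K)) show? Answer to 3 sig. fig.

14.6 K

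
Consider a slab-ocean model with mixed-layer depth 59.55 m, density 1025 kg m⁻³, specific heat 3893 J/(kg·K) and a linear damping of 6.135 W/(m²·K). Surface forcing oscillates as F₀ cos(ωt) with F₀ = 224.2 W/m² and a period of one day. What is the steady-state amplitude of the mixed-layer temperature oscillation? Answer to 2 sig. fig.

Areal heat capacity C = ρ c_p D = 1025 × 3893 × 59.55 = 2.38×10^8 J m⁻² K⁻¹.
Angular frequency ω = 2π / T = 2π / 86400 s = 7.27×10^-5 s⁻¹.
√((Cω)² + λ²) = √((17300)² + 6.135²) = 17300 W/(m²·K).
Amplitude A = F₀ / √((Cω)²+λ²) = 224.2 / 17300 = 0.0130 K.

0.013 K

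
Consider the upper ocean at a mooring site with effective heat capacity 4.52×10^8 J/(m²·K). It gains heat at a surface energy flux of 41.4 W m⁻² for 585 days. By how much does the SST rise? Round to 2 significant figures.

4.6 K

Areal heat capacity C = 4.52×10^8 J/(m²·K) (given).
Net heat input Q = F Δt = 41.4 × (585 days × 86400 s/day) = 2.09×10^9 J/m².
ΔT = Q / C = 2.09×10^9 / 4.52×10^8 = 4.63 K.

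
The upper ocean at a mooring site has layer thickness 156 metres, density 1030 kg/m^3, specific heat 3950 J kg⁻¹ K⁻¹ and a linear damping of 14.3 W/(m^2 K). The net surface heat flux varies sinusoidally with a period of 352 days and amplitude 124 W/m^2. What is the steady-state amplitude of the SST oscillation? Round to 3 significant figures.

Areal heat capacity C = ρ c_p D = 1030 × 3950 × 156 = 6.35×10^8 J/(m²·K).
Angular frequency ω = 2π / T = 2π / 3.04×10^7 s = 2.07×10^-7 s⁻¹.
√((Cω)² + λ²) = √((131)² + 14.3²) = 132 W/(m²·K).
Amplitude A = F₀ / √((Cω)²+λ²) = 124 / 132 = 0.940 K.

0.940 K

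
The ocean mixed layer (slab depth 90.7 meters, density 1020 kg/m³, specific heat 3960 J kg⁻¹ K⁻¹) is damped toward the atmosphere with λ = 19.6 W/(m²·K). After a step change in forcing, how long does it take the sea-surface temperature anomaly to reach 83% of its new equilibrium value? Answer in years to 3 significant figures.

1.05 years

Areal heat capacity C = ρ c_p D = 1020 × 3960 × 90.7 = 3.66×10^8 J/(m²·K).
τ = C / λ = 3.66×10^8 / 19.6 = 1.87×10^7 s.
Fraction reached: 1 − e^(−t/τ) = 0.83 ⇒ t = −τ ln(1 − 0.83) = τ × 1.77.
t = 3.31×10^7 s = 1.05 years.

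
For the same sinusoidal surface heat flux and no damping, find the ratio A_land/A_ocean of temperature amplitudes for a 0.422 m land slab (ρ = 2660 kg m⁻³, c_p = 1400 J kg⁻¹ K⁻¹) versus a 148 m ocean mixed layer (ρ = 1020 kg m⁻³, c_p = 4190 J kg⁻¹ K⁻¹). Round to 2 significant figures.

400

C_ocean = 1020 × 4190 × 148 = 6.33×10^8 J/(m²·K).
C_land = 2660 × 1400 × 0.422 = 1.57×10^6 J/(m²·K).
Undamped amplitude ∝ 1/C, so A_land/A_ocean = C_ocean/C_land = 402.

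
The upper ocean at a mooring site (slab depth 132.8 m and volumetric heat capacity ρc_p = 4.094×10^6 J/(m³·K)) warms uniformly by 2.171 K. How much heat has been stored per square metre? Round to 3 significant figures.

1.18×10^9

Areal heat capacity C = ρc_p × D = 4.094×10^6 × 132.8 = 5.44×10^8 J/(m^2 K).
ΔQ = C ΔT = 5.44×10^8 × 2.171 = 1.18×10^9 J/m².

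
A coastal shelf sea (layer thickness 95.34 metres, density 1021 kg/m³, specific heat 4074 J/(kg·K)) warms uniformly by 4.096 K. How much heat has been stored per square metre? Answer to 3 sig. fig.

1.62×10^9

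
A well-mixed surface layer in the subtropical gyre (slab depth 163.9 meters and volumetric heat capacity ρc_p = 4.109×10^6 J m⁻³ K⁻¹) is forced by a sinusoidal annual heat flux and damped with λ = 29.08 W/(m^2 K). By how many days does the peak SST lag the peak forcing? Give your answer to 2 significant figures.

79 days

Areal heat capacity C = ρc_p × D = 4.109×10^6 × 163.9 = 6.73×10^8 J m⁻² K⁻¹.
ω = 2π / 3.15×10^7 s = 1.99×10^-7 s⁻¹.
Phase lag φ = arctan(Cω/λ) = arctan(134/29.08) = 1.36 rad.
Time lag = φ / ω = 1.36 / 1.99×10^-7 = 6.81×10^6 s = 78.9 days.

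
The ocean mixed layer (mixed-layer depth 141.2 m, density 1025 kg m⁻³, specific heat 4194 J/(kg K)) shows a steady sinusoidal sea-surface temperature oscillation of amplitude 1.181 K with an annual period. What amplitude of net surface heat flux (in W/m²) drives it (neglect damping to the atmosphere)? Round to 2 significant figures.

140

Areal heat capacity C = ρ c_p D = 1025 × 4194 × 141.2 = 6.07×10^8 J/(m^2 K).
ω = 2π / 3.15×10^7 s = 1.99×10^-7 s⁻¹.
Cω = 6.07×10^8 × 1.99×10^-7 = 121 W/(m²·K).
F₀ = A × Cω = 1.181 × 121 = 143 W/m².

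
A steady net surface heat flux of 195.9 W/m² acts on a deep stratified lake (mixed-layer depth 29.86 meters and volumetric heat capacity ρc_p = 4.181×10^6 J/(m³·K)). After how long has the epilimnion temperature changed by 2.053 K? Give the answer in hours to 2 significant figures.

360 hours

Areal heat capacity C = ρc_p × D = 4.181×10^6 × 29.86 = 1.25×10^8 J/(m^2 K).
Time required: Δt = C ΔT / F = 1.25×10^8 × 2.053 / 195.9 = 1.31×10^6 s.
In hours: 1.31×10^6 s / (3600 s/hour) = 363 hours.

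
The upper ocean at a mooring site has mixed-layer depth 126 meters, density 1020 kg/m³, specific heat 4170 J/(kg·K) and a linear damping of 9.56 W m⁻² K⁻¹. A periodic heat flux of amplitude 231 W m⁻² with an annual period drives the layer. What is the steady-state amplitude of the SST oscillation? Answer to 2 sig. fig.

2.2 K

Areal heat capacity C = ρ c_p D = 1020 × 4170 × 126 = 5.36×10^8 J m⁻² K⁻¹.
Angular frequency ω = 2π / T = 2π / 3.15×10^7 s = 1.99×10^-7 s⁻¹.
√((Cω)² + λ²) = √((107)² + 9.56²) = 107 W/(m²·K).
Amplitude A = F₀ / √((Cω)²+λ²) = 231 / 107 = 2.15 K.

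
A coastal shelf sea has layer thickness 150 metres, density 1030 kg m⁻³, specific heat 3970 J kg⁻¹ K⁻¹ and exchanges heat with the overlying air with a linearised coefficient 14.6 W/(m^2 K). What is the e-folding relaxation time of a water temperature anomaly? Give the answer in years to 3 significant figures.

Areal heat capacity C = ρ c_p D = 1030 × 3970 × 150 = 6.13×10^8 J/(m^2 K).
Relaxation time τ = C / λ = 6.13×10^8 / 14.6 = 4.20×10^7 s.
In years: 4.20×10^7 s / (3.156×10^7 s/year) = 1.33 years.

1.33 years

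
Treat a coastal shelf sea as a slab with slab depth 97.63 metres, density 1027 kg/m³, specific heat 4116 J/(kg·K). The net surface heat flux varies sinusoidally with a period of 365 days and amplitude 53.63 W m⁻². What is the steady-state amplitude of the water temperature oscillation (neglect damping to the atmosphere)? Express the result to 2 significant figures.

0.65 K

Areal heat capacity C = ρ c_p D = 1027 × 4116 × 97.63 = 4.13×10^8 J/(m²·K).
Angular frequency ω = 2π / T = 2π / 3.15×10^7 s = 1.99×10^-7 s⁻¹.
Cω = 4.13×10^8 × 1.99×10^-7 = 82.2 W/(m²·K).
Amplitude A = F₀ / (Cω) = 53.63 / 82.2 = 0.652 K.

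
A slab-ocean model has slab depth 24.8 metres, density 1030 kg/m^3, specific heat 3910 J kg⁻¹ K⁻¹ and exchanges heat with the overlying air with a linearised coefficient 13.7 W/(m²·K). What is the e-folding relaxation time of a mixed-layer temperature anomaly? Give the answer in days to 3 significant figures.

Areal heat capacity C = ρ c_p D = 1030 × 3910 × 24.8 = 9.99×10^7 J/(m^2 K).
Relaxation time τ = C / λ = 9.99×10^7 / 13.7 = 7.29×10^6 s.
In days: 7.29×10^6 s / (86400 s/day) = 84.4 days.

84.4 days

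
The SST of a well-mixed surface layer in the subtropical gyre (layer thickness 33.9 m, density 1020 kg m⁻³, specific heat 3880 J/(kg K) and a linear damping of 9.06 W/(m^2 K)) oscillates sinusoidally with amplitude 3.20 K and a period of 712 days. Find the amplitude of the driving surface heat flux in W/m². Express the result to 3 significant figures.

52.6

Areal heat capacity C = ρ c_p D = 1020 × 3880 × 33.9 = 1.34×10^8 J m⁻² K⁻¹.
ω = 2π / 6.15×10^7 s = 1.02×10^-7 s⁻¹.
√((Cω)² + λ²) = √((13.7)² + 9.06²) = 16.4 W/(m²·K).
F₀ = A × √((Cω)²+λ²) = 3.20 × 16.4 = 52.6 W/m².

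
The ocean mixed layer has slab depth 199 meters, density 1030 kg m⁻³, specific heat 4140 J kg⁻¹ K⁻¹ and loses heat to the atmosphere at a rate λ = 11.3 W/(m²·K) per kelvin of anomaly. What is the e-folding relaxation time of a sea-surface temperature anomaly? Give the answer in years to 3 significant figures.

Areal heat capacity C = ρ c_p D = 1030 × 4140 × 199 = 8.49×10^8 J/(m²·K).
Relaxation time τ = C / λ = 8.49×10^8 / 11.3 = 7.51×10^7 s.
In years: 7.51×10^7 s / (3.156×10^7 s/year) = 2.38 years.

2.38 years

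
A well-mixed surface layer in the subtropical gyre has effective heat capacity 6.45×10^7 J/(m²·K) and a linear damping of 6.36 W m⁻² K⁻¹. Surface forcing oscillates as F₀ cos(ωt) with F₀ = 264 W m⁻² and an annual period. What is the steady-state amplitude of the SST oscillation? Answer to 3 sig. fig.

18.4 K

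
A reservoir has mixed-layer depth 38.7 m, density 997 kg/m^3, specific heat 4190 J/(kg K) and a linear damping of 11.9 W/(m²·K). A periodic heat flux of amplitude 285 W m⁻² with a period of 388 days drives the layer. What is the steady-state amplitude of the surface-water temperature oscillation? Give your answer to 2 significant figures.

8.8 K

Areal heat capacity C = ρ c_p D = 997 × 4190 × 38.7 = 1.62×10^8 J m⁻² K⁻¹.
Angular frequency ω = 2π / T = 2π / 3.35×10^7 s = 1.87×10^-7 s⁻¹.
√((Cω)² + λ²) = √((30.3)² + 11.9²) = 32.6 W/(m²·K).
Amplitude A = F₀ / √((Cω)²+λ²) = 285 / 32.6 = 8.75 K.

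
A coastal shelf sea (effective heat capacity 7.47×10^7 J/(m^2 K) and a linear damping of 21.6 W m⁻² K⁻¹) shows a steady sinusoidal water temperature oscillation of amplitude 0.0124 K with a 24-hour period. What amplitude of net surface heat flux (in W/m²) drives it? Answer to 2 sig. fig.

67

Areal heat capacity C = 7.47×10^7 J/(m^2 K) (given).
ω = 2π / 86400 s = 7.27×10^-5 s⁻¹.
√((Cω)² + λ²) = √((5430)² + 21.6²) = 5430 W/(m²·K).
F₀ = A × √((Cω)²+λ²) = 0.0124 × 5430 = 67.4 W/m².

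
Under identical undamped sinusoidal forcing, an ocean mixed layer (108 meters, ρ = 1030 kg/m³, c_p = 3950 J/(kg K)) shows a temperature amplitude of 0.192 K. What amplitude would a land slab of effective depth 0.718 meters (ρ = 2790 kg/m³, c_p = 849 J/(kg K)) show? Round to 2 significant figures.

C_ocean = 4.39×10^8 J/(m²·K); C_land = 1.70×10^6 J/(m²·K).
A ∝ 1/C ⇒ A_land = A_ocean × C_ocean/C_land = 0.192 × 258 = 49.6 K.

50 K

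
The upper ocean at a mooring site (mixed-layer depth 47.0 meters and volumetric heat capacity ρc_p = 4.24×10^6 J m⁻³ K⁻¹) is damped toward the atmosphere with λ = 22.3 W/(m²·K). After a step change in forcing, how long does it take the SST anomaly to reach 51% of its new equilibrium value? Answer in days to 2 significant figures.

74 days

Areal heat capacity C = ρc_p × D = 4.24×10^6 × 47.0 = 1.99×10^8 J m⁻² K⁻¹.
τ = C / λ = 1.99×10^8 / 22.3 = 8.94×10^6 s.
Fraction reached: 1 − e^(−t/τ) = 0.51 ⇒ t = −τ ln(1 − 0.51) = τ × 0.713.
t = 6.37×10^6 s = 73.8 days.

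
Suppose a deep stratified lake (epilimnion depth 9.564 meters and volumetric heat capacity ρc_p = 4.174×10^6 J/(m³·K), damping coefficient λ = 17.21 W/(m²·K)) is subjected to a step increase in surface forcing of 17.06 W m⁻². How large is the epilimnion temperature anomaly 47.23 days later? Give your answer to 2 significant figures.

0.82 K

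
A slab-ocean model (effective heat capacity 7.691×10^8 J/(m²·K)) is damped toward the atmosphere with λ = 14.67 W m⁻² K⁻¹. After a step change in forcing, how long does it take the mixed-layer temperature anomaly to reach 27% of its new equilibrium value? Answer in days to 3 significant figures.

191 days

Areal heat capacity C = 7.691×10^8 J/(m²·K) (given).
τ = C / λ = 7.69×10^8 / 14.67 = 5.24×10^7 s.
Fraction reached: 1 − e^(−t/τ) = 0.27 ⇒ t = −τ ln(1 − 0.27) = τ × 0.315.
t = 1.65×10^7 s = 191 days.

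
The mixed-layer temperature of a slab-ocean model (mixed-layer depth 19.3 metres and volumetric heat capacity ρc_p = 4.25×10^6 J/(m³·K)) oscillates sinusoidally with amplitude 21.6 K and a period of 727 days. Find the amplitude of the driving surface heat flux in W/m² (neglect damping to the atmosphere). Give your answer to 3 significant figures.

177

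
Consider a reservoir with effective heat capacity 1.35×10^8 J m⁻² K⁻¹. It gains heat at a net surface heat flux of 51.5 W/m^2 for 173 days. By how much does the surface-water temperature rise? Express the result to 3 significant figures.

5.70 K

Areal heat capacity C = 1.35×10^8 J m⁻² K⁻¹ (given).
Net heat input Q = F Δt = 51.5 × (173 days × 86400 s/day) = 7.70×10^8 J/m².
ΔT = Q / C = 7.70×10^8 / 1.35×10^8 = 5.70 K.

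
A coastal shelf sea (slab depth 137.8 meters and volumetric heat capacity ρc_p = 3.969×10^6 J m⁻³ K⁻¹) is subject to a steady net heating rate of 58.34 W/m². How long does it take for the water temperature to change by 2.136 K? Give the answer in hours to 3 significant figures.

5560 hours

Areal heat capacity C = ρc_p × D = 3.969×10^6 × 137.8 = 5.47×10^8 J/(m²·K).
Time required: Δt = C ΔT / F = 5.47×10^8 × 2.136 / 58.34 = 2.00×10^7 s.
In hours: 2.00×10^7 s / (3600 s/hour) = 5560 hours.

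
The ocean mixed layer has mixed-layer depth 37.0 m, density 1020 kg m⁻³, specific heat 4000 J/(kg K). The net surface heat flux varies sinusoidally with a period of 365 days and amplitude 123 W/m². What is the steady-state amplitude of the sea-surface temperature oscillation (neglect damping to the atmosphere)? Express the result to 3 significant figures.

Areal heat capacity C = ρ c_p D = 1020 × 4000 × 37.0 = 1.51×10^8 J/(m^2 K).
Angular frequency ω = 2π / T = 2π / 3.15×10^7 s = 1.99×10^-7 s⁻¹.
Cω = 1.51×10^8 × 1.99×10^-7 = 30.1 W/(m²·K).
Amplitude A = F₀ / (Cω) = 123 / 30.1 = 4.09 K.

4.09 K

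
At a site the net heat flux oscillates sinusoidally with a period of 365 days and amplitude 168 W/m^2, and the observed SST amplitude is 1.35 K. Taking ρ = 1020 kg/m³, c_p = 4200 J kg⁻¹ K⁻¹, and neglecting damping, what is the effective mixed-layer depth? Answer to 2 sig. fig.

150 m

ω = 2π / 3.15×10^7 s = 1.99×10^-7 s⁻¹.
Required C = F₀ / (A ω) = 168 / (1.35 × 1.99×10^-7) = 6.25×10^8 J/(m²·K).
D = C / (ρ c_p) = 6.25×10^8 / (1020 × 4200) = 146 m.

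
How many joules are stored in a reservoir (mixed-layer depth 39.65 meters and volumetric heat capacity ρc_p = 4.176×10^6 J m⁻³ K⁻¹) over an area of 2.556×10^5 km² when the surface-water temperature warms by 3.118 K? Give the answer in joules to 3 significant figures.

1.32×10^20 J

Areal heat capacity C = ρc_p × D = 4.176×10^6 × 39.65 = 1.66×10^8 J m⁻² K⁻¹.
Heat per unit area: q = C ΔT = 1.66×10^8 × 3.118 = 5.16×10^8 J/m².
Total heat: Q = q × A = 5.16×10^8 × (2.556×10^5 × 10⁶ m²) = 1.32×10^20 J.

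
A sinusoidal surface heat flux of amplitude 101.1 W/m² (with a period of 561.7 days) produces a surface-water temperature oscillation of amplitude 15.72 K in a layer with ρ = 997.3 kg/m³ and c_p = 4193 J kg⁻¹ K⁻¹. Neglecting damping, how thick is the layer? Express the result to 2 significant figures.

12 m

ω = 2π / 4.85×10^7 s = 1.29×10^-7 s⁻¹.
Required C = F₀ / (A ω) = 101.1 / (15.72 × 1.29×10^-7) = 4.97×10^7 J/(m²·K).
D = C / (ρ c_p) = 4.97×10^7 / (997.3 × 4193) = 11.9 m.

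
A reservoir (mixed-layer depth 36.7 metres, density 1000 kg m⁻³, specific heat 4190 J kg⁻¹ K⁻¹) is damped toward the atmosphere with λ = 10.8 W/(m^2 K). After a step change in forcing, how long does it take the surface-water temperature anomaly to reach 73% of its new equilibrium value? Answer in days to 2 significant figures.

Areal heat capacity C = ρ c_p D = 1000 × 4190 × 36.7 = 1.54×10^8 J m⁻² K⁻¹.
τ = C / λ = 1.54×10^8 / 10.8 = 1.42×10^7 s.
Fraction reached: 1 − e^(−t/τ) = 0.73 ⇒ t = −τ ln(1 − 0.73) = τ × 1.31.
t = 1.86×10^7 s = 216 days.

220 days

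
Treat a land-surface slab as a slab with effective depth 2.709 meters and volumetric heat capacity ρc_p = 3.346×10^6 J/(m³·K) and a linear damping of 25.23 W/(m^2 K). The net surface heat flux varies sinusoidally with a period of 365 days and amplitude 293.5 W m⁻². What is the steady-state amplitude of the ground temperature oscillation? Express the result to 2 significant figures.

Areal heat capacity C = ρc_p × D = 3.346×10^6 × 2.709 = 9.06×10^6 J/(m²·K).
Angular frequency ω = 2π / T = 2π / 3.15×10^7 s = 1.99×10^-7 s⁻¹.
√((Cω)² + λ²) = √((1.81)² + 25.23²) = 25.3 W/(m²·K).
Amplitude A = F₀ / √((Cω)²+λ²) = 293.5 / 25.3 = 11.6 K.

12 K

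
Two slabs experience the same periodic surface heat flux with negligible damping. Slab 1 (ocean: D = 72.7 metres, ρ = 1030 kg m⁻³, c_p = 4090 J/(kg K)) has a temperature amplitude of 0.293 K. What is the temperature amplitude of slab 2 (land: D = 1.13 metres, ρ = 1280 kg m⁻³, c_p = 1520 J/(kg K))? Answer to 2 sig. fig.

C_ocean = 3.06×10^8 J/(m²·K); C_land = 2.20×10^6 J/(m²·K).
A ∝ 1/C ⇒ A_land = A_ocean × C_ocean/C_land = 0.293 × 139 = 40.8 K.

41 K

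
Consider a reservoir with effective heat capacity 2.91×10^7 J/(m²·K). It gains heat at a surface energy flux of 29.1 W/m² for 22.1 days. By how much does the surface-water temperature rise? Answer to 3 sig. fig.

1.91 K

Areal heat capacity C = 2.91×10^7 J/(m²·K) (given).
Net heat input Q = F Δt = 29.1 × (22.1 days × 86400 s/day) = 5.56×10^7 J/m².
ΔT = Q / C = 5.56×10^7 / 2.91×10^7 = 1.91 K.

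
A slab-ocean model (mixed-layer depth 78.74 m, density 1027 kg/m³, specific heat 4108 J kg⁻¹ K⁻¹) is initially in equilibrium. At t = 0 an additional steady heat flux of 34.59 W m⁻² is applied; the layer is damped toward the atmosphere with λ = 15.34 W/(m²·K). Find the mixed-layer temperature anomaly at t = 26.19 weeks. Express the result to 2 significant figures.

Areal heat capacity C = ρ c_p D = 1027 × 4108 × 78.74 = 3.32×10^8 J/(m^2 K).
τ = C / λ = 3.32×10^8 / 15.34 = 2.17×10^7 s.
Equilibrium anomaly ΔT_eq = F / λ = 34.59 / 15.34 = 2.25 K.
t = 26.19 weeks = 1.58×10^7 s, so t/τ = 0.731.
ΔT(t) = ΔT_eq (1 − e^(−t/τ)) = 2.25 × (1 − e^−0.731) = 1.17 K.

1.2 K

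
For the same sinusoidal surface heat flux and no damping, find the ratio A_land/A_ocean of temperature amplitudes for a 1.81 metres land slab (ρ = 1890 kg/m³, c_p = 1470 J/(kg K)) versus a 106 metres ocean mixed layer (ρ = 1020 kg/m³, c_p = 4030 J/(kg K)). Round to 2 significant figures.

87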